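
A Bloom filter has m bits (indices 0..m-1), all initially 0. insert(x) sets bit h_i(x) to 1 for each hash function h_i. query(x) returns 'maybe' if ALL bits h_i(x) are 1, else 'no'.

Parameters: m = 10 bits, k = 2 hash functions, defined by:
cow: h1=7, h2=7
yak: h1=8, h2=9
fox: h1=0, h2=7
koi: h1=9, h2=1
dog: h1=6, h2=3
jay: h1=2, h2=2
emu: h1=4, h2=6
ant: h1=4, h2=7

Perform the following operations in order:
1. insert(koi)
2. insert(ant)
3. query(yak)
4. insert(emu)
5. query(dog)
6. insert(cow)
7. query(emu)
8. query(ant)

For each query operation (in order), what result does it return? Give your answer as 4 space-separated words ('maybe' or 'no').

Start: bits=0000000000
Op 1: insert koi -> sets bits 1 9 -> bits=0100000001
Op 2: insert ant -> sets bits 4 7 -> bits=0100100101
Op 3: query yak -> checks bit8=0, bit9=1 (has a 0) -> no
Op 4: insert emu -> sets bits 4 6 -> bits=0100101101
Op 5: query dog -> checks bit3=0, bit6=1 (has a 0) -> no
Op 6: insert cow -> sets bits 7 -> bits=0100101101
Op 7: query emu -> checks bit4=1, bit6=1 (all 1) -> maybe
Op 8: query ant -> checks bit4=1, bit7=1 (all 1) -> maybe
Query results in order: no no maybe maybe

Answer: no no maybe maybe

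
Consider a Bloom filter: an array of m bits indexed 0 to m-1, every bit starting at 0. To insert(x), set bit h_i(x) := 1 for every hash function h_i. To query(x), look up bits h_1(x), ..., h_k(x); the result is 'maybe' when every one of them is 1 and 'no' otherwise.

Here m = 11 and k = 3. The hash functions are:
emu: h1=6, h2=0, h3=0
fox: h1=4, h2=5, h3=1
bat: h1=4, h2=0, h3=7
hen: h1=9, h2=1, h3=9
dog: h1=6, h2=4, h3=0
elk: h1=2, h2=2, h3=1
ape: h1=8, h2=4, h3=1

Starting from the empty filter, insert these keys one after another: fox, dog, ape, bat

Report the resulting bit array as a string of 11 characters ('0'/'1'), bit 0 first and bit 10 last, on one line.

Answer: 11001111100

Derivation:
Start: bits=00000000000
After insert 'fox': sets bits 1 4 5 -> bits=01001100000
After insert 'dog': sets bits 0 4 6 -> bits=11001110000
After insert 'ape': sets bits 1 4 8 -> bits=11001110100
After insert 'bat': sets bits 0 4 7 -> bits=11001111100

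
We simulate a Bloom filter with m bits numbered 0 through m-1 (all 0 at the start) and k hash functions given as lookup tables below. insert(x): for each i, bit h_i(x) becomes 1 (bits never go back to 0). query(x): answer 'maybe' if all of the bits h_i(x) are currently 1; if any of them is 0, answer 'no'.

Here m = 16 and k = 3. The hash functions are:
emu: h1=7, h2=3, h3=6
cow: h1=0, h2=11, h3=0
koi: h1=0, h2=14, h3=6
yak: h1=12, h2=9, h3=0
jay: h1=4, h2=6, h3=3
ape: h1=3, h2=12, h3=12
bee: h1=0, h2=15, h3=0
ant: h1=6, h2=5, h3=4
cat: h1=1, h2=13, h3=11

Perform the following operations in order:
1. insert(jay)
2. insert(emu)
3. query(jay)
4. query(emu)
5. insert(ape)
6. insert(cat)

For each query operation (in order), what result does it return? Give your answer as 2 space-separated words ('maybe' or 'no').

Start: bits=0000000000000000
Op 1: insert jay -> sets bits 3 4 6 -> bits=0001101000000000
Op 2: insert emu -> sets bits 3 6 7 -> bits=0001101100000000
Op 3: query jay -> checks bit3=1, bit4=1, bit6=1 (all 1) -> maybe
Op 4: query emu -> checks bit3=1, bit6=1, bit7=1 (all 1) -> maybe
Op 5: insert ape -> sets bits 3 12 -> bits=0001101100001000
Op 6: insert cat -> sets bits 1 11 13 -> bits=0101101100011100
Query results in order: maybe maybe

Answer: maybe maybe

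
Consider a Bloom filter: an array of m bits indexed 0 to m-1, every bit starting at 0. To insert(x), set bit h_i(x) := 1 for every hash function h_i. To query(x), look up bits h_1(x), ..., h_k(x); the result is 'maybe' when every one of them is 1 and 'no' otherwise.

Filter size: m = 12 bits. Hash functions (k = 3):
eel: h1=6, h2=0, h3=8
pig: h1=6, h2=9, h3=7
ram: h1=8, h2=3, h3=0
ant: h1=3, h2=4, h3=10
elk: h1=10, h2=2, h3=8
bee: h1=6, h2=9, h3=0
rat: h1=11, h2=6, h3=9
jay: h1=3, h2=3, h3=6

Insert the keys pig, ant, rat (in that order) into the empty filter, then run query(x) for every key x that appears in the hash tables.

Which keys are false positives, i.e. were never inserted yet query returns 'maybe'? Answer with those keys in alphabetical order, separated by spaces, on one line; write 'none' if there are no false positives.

Answer: jay

Derivation:
Start: bits=000000000000
After insert 'pig': sets bits 6 7 9 -> bits=000000110100
After insert 'ant': sets bits 3 4 10 -> bits=000110110110
After insert 'rat': sets bits 6 9 11 -> bits=000110110111
Not inserted: bee eel elk jay ram — query each against bits=000110110111:
query bee: checks bit0=0, bit6=1, bit9=1 (has a 0) -> no => not a false positive
query eel: checks bit0=0, bit6=1, bit8=0 (has a 0) -> no => not a false positive
query elk: checks bit2=0, bit8=0, bit10=1 (has a 0) -> no => not a false positive
query jay: checks bit3=1, bit6=1 (all 1) -> maybe => FALSE POSITIVE
query ram: checks bit0=0, bit3=1, bit8=0 (has a 0) -> no => not a false positive
False positives (alphabetical): jay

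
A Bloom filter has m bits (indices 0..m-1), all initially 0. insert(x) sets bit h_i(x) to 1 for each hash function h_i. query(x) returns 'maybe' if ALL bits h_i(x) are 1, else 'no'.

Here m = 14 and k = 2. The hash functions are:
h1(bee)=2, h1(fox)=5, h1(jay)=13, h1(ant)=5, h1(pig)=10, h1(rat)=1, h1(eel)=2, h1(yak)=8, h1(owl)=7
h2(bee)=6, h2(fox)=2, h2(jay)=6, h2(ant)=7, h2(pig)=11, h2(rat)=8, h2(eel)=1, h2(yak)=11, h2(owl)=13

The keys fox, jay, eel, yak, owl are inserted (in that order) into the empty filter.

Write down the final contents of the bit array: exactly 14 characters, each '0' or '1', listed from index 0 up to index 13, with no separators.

Answer: 01100111100101

Derivation:
Start: bits=00000000000000
After insert 'fox': sets bits 2 5 -> bits=00100100000000
After insert 'jay': sets bits 6 13 -> bits=00100110000001
After insert 'eel': sets bits 1 2 -> bits=01100110000001
After insert 'yak': sets bits 8 11 -> bits=01100110100101
After insert 'owl': sets bits 7 13 -> bits=01100111100101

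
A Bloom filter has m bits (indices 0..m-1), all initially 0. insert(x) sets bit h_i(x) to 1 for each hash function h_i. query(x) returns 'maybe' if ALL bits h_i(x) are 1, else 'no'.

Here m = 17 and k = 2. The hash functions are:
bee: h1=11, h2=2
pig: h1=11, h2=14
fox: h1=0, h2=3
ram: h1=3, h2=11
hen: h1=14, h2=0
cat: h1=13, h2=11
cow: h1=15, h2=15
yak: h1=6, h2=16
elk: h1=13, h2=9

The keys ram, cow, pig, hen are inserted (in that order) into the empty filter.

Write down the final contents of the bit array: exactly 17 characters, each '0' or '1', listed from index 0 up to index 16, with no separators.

Answer: 10010000000100110

Derivation:
Start: bits=00000000000000000
After insert 'ram': sets bits 3 11 -> bits=00010000000100000
After insert 'cow': sets bits 15 -> bits=00010000000100010
After insert 'pig': sets bits 11 14 -> bits=00010000000100110
After insert 'hen': sets bits 0 14 -> bits=10010000000100110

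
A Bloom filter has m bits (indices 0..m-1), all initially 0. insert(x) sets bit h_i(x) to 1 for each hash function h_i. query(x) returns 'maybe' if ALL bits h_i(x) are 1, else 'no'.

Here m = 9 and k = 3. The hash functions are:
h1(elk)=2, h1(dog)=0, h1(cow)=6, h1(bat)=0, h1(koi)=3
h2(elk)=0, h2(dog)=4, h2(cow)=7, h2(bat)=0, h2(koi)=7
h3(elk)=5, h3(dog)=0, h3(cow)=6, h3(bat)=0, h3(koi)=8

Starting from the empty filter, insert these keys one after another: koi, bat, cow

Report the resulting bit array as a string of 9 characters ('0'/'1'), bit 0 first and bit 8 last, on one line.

Answer: 100100111

Derivation:
Start: bits=000000000
After insert 'koi': sets bits 3 7 8 -> bits=000100011
After insert 'bat': sets bits 0 -> bits=100100011
After insert 'cow': sets bits 6 7 -> bits=100100111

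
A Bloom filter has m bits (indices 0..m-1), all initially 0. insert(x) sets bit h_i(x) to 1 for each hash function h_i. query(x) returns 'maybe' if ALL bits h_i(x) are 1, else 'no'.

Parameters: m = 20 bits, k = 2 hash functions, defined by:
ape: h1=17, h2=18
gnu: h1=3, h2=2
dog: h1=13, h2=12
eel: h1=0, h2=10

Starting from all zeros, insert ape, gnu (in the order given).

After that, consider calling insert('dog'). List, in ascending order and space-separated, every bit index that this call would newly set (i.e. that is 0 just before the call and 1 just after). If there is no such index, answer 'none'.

Start: bits=00000000000000000000
After insert 'ape': sets bits 17 18 -> bits=00000000000000000110
After insert 'gnu': sets bits 2 3 -> bits=00110000000000000110
insert 'dog' would touch bits 12 13; currently bit12=0, bit13=0
Bits that are 0 among those (would change 0->1): 12 13

Answer: 12 13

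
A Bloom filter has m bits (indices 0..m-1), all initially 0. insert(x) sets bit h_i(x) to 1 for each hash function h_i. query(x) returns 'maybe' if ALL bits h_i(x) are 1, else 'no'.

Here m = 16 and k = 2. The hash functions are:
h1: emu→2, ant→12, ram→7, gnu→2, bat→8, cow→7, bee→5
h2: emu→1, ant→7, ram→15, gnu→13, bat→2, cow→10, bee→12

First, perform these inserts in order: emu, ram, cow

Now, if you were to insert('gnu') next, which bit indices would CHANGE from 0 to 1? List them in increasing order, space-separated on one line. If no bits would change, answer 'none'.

Answer: 13

Derivation:
Start: bits=0000000000000000
After insert 'emu': sets bits 1 2 -> bits=0110000000000000
After insert 'ram': sets bits 7 15 -> bits=0110000100000001
After insert 'cow': sets bits 7 10 -> bits=0110000100100001
insert 'gnu' would touch bits 2 13; currently bit2=1, bit13=0
Bits that are 0 among those (would change 0->1): 13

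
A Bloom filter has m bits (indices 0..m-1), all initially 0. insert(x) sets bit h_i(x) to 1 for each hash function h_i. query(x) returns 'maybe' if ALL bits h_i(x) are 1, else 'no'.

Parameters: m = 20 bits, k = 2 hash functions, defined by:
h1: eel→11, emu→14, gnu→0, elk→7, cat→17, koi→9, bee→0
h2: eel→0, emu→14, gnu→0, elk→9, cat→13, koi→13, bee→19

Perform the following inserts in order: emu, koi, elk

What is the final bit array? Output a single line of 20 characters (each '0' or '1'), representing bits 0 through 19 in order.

Start: bits=00000000000000000000
After insert 'emu': sets bits 14 -> bits=00000000000000100000
After insert 'koi': sets bits 9 13 -> bits=00000000010001100000
After insert 'elk': sets bits 7 9 -> bits=00000001010001100000

Answer: 00000001010001100000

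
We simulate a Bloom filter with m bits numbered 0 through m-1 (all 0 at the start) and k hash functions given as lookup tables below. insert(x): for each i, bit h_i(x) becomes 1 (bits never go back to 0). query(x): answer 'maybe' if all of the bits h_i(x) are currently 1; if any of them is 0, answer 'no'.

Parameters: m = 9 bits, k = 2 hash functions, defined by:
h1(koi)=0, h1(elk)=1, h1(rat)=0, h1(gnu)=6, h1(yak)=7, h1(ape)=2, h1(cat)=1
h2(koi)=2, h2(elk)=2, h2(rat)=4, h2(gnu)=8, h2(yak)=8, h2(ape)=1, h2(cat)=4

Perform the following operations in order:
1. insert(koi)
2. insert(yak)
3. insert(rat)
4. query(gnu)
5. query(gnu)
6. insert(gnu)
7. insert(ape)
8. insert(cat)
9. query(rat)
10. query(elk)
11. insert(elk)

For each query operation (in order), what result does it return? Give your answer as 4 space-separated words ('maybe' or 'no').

Answer: no no maybe maybe

Derivation:
Start: bits=000000000
Op 1: insert koi -> sets bits 0 2 -> bits=101000000
Op 2: insert yak -> sets bits 7 8 -> bits=101000011
Op 3: insert rat -> sets bits 0 4 -> bits=101010011
Op 4: query gnu -> checks bit6=0, bit8=1 (has a 0) -> no
Op 5: query gnu -> checks bit6=0, bit8=1 (has a 0) -> no
Op 6: insert gnu -> sets bits 6 8 -> bits=101010111
Op 7: insert ape -> sets bits 1 2 -> bits=111010111
Op 8: insert cat -> sets bits 1 4 -> bits=111010111
Op 9: query rat -> checks bit0=1, bit4=1 (all 1) -> maybe
Op 10: query elk -> checks bit1=1, bit2=1 (all 1) -> maybe
Op 11: insert elk -> sets bits 1 2 -> bits=111010111
Query results in order: no no maybe maybe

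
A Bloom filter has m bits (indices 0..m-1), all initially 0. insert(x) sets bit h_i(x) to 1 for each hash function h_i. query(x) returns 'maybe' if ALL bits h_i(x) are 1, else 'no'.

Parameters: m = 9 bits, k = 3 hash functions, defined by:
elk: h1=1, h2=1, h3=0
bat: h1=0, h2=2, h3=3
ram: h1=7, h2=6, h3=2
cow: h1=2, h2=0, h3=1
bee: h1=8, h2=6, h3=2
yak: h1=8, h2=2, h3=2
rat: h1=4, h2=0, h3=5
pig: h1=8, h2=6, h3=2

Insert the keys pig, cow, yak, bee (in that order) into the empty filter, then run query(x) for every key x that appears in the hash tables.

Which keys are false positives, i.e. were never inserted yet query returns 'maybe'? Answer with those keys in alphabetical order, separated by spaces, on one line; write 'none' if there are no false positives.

Start: bits=000000000
After insert 'pig': sets bits 2 6 8 -> bits=001000101
After insert 'cow': sets bits 0 1 2 -> bits=111000101
After insert 'yak': sets bits 2 8 -> bits=111000101
After insert 'bee': sets bits 2 6 8 -> bits=111000101
Not inserted: bat elk ram rat — query each against bits=111000101:
query bat: checks bit0=1, bit2=1, bit3=0 (has a 0) -> no => not a false positive
query elk: checks bit0=1, bit1=1 (all 1) -> maybe => FALSE POSITIVE
query ram: checks bit2=1, bit6=1, bit7=0 (has a 0) -> no => not a false positive
query rat: checks bit0=1, bit4=0, bit5=0 (has a 0) -> no => not a false positive
False positives (alphabetical): elk

Answer: elk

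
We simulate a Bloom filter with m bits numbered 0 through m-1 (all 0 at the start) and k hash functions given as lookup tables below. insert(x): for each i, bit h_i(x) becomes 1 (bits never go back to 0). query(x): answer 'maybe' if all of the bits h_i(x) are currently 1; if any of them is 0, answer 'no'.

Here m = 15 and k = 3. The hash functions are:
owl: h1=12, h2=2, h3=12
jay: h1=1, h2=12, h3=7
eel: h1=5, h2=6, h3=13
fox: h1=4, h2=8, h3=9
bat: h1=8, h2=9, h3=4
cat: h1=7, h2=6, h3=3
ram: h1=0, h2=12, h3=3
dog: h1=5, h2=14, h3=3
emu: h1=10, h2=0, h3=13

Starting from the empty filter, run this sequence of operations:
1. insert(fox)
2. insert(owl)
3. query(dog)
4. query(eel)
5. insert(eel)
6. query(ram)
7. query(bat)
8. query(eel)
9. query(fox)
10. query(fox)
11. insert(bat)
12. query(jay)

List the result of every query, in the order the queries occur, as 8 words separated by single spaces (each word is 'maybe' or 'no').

Start: bits=000000000000000
Op 1: insert fox -> sets bits 4 8 9 -> bits=000010001100000
Op 2: insert owl -> sets bits 2 12 -> bits=001010001100100
Op 3: query dog -> checks bit3=0, bit5=0, bit14=0 (has a 0) -> no
Op 4: query eel -> checks bit5=0, bit6=0, bit13=0 (has a 0) -> no
Op 5: insert eel -> sets bits 5 6 13 -> bits=001011101100110
Op 6: query ram -> checks bit0=0, bit3=0, bit12=1 (has a 0) -> no
Op 7: query bat -> checks bit4=1, bit8=1, bit9=1 (all 1) -> maybe
Op 8: query eel -> checks bit5=1, bit6=1, bit13=1 (all 1) -> maybe
Op 9: query fox -> checks bit4=1, bit8=1, bit9=1 (all 1) -> maybe
Op 10: query fox -> checks bit4=1, bit8=1, bit9=1 (all 1) -> maybe
Op 11: insert bat -> sets bits 4 8 9 -> bits=001011101100110
Op 12: query jay -> checks bit1=0, bit7=0, bit12=1 (has a 0) -> no
Query results in order: no no no maybe maybe maybe maybe no

Answer: no no no maybe maybe maybe maybe no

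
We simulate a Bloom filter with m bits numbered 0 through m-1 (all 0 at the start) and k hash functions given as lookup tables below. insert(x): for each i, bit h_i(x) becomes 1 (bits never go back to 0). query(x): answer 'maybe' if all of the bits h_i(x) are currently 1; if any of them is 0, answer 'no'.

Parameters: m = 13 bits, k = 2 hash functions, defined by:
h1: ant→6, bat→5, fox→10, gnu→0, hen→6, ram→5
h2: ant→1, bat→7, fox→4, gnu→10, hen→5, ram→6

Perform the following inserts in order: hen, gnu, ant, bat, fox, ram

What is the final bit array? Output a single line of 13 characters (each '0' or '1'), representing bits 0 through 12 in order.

Answer: 1100111100100

Derivation:
Start: bits=0000000000000
After insert 'hen': sets bits 5 6 -> bits=0000011000000
After insert 'gnu': sets bits 0 10 -> bits=1000011000100
After insert 'ant': sets bits 1 6 -> bits=1100011000100
After insert 'bat': sets bits 5 7 -> bits=1100011100100
After insert 'fox': sets bits 4 10 -> bits=1100111100100
After insert 'ram': sets bits 5 6 -> bits=1100111100100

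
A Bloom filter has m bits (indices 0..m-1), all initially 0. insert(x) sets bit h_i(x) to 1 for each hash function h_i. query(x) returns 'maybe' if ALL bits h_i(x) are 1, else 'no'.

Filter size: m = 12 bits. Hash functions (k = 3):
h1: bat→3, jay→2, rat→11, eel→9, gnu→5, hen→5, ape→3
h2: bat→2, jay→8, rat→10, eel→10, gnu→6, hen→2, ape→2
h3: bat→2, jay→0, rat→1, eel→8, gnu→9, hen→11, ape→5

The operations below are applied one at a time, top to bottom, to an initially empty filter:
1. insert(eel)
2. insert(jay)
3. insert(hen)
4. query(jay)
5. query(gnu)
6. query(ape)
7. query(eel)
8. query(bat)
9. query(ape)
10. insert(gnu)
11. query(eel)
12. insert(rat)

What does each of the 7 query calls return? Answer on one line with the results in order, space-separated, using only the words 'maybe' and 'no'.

Answer: maybe no no maybe no no maybe

Derivation:
Start: bits=000000000000
Op 1: insert eel -> sets bits 8 9 10 -> bits=000000001110
Op 2: insert jay -> sets bits 0 2 8 -> bits=101000001110
Op 3: insert hen -> sets bits 2 5 11 -> bits=101001001111
Op 4: query jay -> checks bit0=1, bit2=1, bit8=1 (all 1) -> maybe
Op 5: query gnu -> checks bit5=1, bit6=0, bit9=1 (has a 0) -> no
Op 6: query ape -> checks bit2=1, bit3=0, bit5=1 (has a 0) -> no
Op 7: query eel -> checks bit8=1, bit9=1, bit10=1 (all 1) -> maybe
Op 8: query bat -> checks bit2=1, bit3=0 (has a 0) -> no
Op 9: query ape -> checks bit2=1, bit3=0, bit5=1 (has a 0) -> no
Op 10: insert gnu -> sets bits 5 6 9 -> bits=101001101111
Op 11: query eel -> checks bit8=1, bit9=1, bit10=1 (all 1) -> maybe
Op 12: insert rat -> sets bits 1 10 11 -> bits=111001101111
Query results in order: maybe no no maybe no no maybe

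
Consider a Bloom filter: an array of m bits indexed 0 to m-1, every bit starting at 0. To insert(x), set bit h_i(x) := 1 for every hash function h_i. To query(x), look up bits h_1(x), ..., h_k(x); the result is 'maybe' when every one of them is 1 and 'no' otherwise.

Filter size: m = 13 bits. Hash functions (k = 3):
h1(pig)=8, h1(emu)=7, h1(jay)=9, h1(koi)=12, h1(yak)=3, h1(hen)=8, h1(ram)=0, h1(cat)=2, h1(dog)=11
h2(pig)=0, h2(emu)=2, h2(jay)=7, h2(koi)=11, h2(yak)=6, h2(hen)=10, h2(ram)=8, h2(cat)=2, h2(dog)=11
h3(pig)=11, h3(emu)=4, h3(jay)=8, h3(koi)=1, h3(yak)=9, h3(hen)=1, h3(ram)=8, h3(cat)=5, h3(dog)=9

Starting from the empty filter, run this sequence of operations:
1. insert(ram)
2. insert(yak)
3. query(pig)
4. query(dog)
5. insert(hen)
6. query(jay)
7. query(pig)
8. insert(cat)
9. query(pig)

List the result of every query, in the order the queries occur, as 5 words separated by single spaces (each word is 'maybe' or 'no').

Answer: no no no no no

Derivation:
Start: bits=0000000000000
Op 1: insert ram -> sets bits 0 8 -> bits=1000000010000
Op 2: insert yak -> sets bits 3 6 9 -> bits=1001001011000
Op 3: query pig -> checks bit0=1, bit8=1, bit11=0 (has a 0) -> no
Op 4: query dog -> checks bit9=1, bit11=0 (has a 0) -> no
Op 5: insert hen -> sets bits 1 8 10 -> bits=1101001011100
Op 6: query jay -> checks bit7=0, bit8=1, bit9=1 (has a 0) -> no
Op 7: query pig -> checks bit0=1, bit8=1, bit11=0 (has a 0) -> no
Op 8: insert cat -> sets bits 2 5 -> bits=1111011011100
Op 9: query pig -> checks bit0=1, bit8=1, bit11=0 (has a 0) -> no
Query results in order: no no no no no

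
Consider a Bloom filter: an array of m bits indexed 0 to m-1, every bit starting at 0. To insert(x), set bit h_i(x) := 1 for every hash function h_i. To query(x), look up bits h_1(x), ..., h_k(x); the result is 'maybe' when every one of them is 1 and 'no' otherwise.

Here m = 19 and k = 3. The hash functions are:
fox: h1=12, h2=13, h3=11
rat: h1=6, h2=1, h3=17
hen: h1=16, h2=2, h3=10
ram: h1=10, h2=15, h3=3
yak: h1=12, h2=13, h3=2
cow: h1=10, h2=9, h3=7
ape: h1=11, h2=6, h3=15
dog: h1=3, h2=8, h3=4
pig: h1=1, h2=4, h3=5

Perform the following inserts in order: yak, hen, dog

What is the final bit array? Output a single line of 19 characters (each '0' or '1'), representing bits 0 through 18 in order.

Answer: 0011100010101100100

Derivation:
Start: bits=0000000000000000000
After insert 'yak': sets bits 2 12 13 -> bits=0010000000001100000
After insert 'hen': sets bits 2 10 16 -> bits=0010000000101100100
After insert 'dog': sets bits 3 4 8 -> bits=0011100010101100100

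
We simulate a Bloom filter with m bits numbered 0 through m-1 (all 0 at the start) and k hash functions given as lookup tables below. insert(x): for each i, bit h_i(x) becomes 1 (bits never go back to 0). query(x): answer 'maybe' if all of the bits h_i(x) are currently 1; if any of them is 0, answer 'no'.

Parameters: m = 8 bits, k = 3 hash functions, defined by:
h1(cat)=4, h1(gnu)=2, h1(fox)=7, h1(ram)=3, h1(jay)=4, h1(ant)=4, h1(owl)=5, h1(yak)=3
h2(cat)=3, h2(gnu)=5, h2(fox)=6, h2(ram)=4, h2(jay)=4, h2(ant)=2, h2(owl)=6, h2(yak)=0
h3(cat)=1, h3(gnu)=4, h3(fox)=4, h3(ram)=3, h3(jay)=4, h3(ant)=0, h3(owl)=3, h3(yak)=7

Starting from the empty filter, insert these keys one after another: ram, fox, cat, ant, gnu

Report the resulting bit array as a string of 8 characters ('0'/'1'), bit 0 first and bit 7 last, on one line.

Start: bits=00000000
After insert 'ram': sets bits 3 4 -> bits=00011000
After insert 'fox': sets bits 4 6 7 -> bits=00011011
After insert 'cat': sets bits 1 3 4 -> bits=01011011
After insert 'ant': sets bits 0 2 4 -> bits=11111011
After insert 'gnu': sets bits 2 4 5 -> bits=11111111

Answer: 11111111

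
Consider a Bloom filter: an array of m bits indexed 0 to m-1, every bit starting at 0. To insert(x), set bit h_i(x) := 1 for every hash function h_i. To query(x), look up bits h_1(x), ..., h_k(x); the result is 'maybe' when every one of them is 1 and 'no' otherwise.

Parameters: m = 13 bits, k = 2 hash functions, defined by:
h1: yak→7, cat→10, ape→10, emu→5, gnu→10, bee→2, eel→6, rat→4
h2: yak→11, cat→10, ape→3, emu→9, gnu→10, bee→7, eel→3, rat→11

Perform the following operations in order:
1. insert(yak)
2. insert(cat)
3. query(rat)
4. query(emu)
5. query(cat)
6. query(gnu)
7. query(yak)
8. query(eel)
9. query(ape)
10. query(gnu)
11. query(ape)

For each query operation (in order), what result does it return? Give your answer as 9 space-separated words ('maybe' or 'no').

Start: bits=0000000000000
Op 1: insert yak -> sets bits 7 11 -> bits=0000000100010
Op 2: insert cat -> sets bits 10 -> bits=0000000100110
Op 3: query rat -> checks bit4=0, bit11=1 (has a 0) -> no
Op 4: query emu -> checks bit5=0, bit9=0 (has a 0) -> no
Op 5: query cat -> checks bit10=1 (all 1) -> maybe
Op 6: query gnu -> checks bit10=1 (all 1) -> maybe
Op 7: query yak -> checks bit7=1, bit11=1 (all 1) -> maybe
Op 8: query eel -> checks bit3=0, bit6=0 (has a 0) -> no
Op 9: query ape -> checks bit3=0, bit10=1 (has a 0) -> no
Op 10: query gnu -> checks bit10=1 (all 1) -> maybe
Op 11: query ape -> checks bit3=0, bit10=1 (has a 0) -> no
Query results in order: no no maybe maybe maybe no no maybe no

Answer: no no maybe maybe maybe no no maybe no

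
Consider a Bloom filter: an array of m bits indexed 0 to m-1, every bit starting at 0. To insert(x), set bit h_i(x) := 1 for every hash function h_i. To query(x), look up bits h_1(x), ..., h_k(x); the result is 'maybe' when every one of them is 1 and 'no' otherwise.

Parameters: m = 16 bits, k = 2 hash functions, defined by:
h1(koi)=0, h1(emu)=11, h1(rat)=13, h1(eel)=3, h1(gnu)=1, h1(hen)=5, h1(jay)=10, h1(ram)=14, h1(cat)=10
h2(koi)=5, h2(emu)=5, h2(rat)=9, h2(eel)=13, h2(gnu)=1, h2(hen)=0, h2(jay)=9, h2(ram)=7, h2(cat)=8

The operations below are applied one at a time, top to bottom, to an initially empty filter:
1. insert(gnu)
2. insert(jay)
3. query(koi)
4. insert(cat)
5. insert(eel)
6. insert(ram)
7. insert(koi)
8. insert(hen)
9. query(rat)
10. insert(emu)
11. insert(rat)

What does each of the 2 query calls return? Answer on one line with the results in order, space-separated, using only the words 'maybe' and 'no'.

Start: bits=0000000000000000
Op 1: insert gnu -> sets bits 1 -> bits=0100000000000000
Op 2: insert jay -> sets bits 9 10 -> bits=0100000001100000
Op 3: query koi -> checks bit0=0, bit5=0 (has a 0) -> no
Op 4: insert cat -> sets bits 8 10 -> bits=0100000011100000
Op 5: insert eel -> sets bits 3 13 -> bits=0101000011100100
Op 6: insert ram -> sets bits 7 14 -> bits=0101000111100110
Op 7: insert koi -> sets bits 0 5 -> bits=1101010111100110
Op 8: insert hen -> sets bits 0 5 -> bits=1101010111100110
Op 9: query rat -> checks bit9=1, bit13=1 (all 1) -> maybe
Op 10: insert emu -> sets bits 5 11 -> bits=1101010111110110
Op 11: insert rat -> sets bits 9 13 -> bits=1101010111110110
Query results in order: no maybe

Answer: no maybe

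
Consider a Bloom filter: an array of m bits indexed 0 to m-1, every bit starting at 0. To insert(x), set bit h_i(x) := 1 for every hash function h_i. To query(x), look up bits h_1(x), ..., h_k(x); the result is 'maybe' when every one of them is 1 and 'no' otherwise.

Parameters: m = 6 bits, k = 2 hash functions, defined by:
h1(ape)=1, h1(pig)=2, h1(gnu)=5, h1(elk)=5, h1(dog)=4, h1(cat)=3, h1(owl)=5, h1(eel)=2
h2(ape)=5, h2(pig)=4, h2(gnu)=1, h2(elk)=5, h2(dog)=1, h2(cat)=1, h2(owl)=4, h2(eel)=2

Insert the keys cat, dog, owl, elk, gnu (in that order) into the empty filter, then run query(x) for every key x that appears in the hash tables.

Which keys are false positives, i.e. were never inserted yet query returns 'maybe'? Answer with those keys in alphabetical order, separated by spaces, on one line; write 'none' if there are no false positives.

Answer: ape

Derivation:
Start: bits=000000
After insert 'cat': sets bits 1 3 -> bits=010100
After insert 'dog': sets bits 1 4 -> bits=010110
After insert 'owl': sets bits 4 5 -> bits=010111
After insert 'elk': sets bits 5 -> bits=010111
After insert 'gnu': sets bits 1 5 -> bits=010111
Not inserted: ape eel pig — query each against bits=010111:
query ape: checks bit1=1, bit5=1 (all 1) -> maybe => FALSE POSITIVE
query eel: checks bit2=0 (has a 0) -> no => not a false positive
query pig: checks bit2=0, bit4=1 (has a 0) -> no => not a false positive
False positives (alphabetical): ape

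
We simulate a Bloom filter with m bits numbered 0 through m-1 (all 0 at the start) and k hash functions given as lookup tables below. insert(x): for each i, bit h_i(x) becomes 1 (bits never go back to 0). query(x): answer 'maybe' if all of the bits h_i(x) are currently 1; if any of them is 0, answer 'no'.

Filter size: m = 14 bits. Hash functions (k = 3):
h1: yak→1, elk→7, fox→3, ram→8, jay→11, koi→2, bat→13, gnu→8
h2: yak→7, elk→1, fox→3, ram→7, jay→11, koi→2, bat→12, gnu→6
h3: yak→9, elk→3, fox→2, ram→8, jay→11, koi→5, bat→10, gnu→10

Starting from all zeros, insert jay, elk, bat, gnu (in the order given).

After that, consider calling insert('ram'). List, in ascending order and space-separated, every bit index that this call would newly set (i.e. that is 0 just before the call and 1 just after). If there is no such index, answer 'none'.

Answer: none

Derivation:
Start: bits=00000000000000
After insert 'jay': sets bits 11 -> bits=00000000000100
After insert 'elk': sets bits 1 3 7 -> bits=01010001000100
After insert 'bat': sets bits 10 12 13 -> bits=01010001001111
After insert 'gnu': sets bits 6 8 10 -> bits=01010011101111
insert 'ram' would touch bits 7 8; currently bit7=1, bit8=1
Bits that are 0 among those (would change 0->1): none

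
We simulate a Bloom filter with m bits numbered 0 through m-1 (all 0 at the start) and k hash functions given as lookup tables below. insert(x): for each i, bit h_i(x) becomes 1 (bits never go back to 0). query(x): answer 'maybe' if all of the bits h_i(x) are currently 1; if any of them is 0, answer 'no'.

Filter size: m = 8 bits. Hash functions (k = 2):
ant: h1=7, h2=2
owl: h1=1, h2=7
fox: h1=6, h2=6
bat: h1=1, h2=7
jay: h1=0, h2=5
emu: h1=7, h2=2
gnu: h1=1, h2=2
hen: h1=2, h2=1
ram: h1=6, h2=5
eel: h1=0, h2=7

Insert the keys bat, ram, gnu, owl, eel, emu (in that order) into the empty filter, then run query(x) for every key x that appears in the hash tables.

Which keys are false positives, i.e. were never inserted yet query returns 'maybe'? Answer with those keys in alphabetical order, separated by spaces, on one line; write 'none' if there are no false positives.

Start: bits=00000000
After insert 'bat': sets bits 1 7 -> bits=01000001
After insert 'ram': sets bits 5 6 -> bits=01000111
After insert 'gnu': sets bits 1 2 -> bits=01100111
After insert 'owl': sets bits 1 7 -> bits=01100111
After insert 'eel': sets bits 0 7 -> bits=11100111
After insert 'emu': sets bits 2 7 -> bits=11100111
Not inserted: ant fox hen jay — query each against bits=11100111:
query ant: checks bit2=1, bit7=1 (all 1) -> maybe => FALSE POSITIVE
query fox: checks bit6=1 (all 1) -> maybe => FALSE POSITIVE
query hen: checks bit1=1, bit2=1 (all 1) -> maybe => FALSE POSITIVE
query jay: checks bit0=1, bit5=1 (all 1) -> maybe => FALSE POSITIVE
False positives (alphabetical): ant fox hen jay

Answer: ant fox hen jay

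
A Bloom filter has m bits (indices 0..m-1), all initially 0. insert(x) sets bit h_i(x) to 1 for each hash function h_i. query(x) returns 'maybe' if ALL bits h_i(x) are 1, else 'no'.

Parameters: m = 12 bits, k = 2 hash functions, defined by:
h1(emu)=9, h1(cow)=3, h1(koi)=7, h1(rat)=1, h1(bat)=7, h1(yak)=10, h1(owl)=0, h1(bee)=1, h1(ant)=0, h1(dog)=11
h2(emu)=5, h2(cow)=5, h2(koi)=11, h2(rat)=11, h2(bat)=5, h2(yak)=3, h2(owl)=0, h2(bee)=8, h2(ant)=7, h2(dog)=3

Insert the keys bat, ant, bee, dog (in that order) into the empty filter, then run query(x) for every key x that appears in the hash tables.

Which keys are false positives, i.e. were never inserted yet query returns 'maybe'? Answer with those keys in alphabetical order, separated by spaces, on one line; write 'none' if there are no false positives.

Start: bits=000000000000
After insert 'bat': sets bits 5 7 -> bits=000001010000
After insert 'ant': sets bits 0 7 -> bits=100001010000
After insert 'bee': sets bits 1 8 -> bits=110001011000
After insert 'dog': sets bits 3 11 -> bits=110101011001
Not inserted: cow emu koi owl rat yak — query each against bits=110101011001:
query cow: checks bit3=1, bit5=1 (all 1) -> maybe => FALSE POSITIVE
query emu: checks bit5=1, bit9=0 (has a 0) -> no => not a false positive
query koi: checks bit7=1, bit11=1 (all 1) -> maybe => FALSE POSITIVE
query owl: checks bit0=1 (all 1) -> maybe => FALSE POSITIVE
query rat: checks bit1=1, bit11=1 (all 1) -> maybe => FALSE POSITIVE
query yak: checks bit3=1, bit10=0 (has a 0) -> no => not a false positive
False positives (alphabetical): cow koi owl rat

Answer: cow koi owl rat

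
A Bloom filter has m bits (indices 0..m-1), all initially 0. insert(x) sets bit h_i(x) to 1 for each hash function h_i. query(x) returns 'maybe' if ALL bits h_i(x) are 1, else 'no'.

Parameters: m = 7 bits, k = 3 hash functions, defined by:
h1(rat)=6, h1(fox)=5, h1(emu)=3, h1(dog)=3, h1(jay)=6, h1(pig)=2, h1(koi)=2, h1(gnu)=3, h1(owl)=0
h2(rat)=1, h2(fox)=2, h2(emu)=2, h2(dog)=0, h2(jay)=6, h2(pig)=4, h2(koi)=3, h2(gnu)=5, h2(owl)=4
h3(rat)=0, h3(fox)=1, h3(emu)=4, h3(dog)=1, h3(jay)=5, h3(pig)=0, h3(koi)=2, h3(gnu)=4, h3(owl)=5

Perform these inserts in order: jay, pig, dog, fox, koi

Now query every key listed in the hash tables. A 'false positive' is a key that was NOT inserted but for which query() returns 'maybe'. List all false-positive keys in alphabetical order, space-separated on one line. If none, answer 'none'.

Start: bits=0000000
After insert 'jay': sets bits 5 6 -> bits=0000011
After insert 'pig': sets bits 0 2 4 -> bits=1010111
After insert 'dog': sets bits 0 1 3 -> bits=1111111
After insert 'fox': sets bits 1 2 5 -> bits=1111111
After insert 'koi': sets bits 2 3 -> bits=1111111
Not inserted: emu gnu owl rat — query each against bits=1111111:
query emu: checks bit2=1, bit3=1, bit4=1 (all 1) -> maybe => FALSE POSITIVE
query gnu: checks bit3=1, bit4=1, bit5=1 (all 1) -> maybe => FALSE POSITIVE
query owl: checks bit0=1, bit4=1, bit5=1 (all 1) -> maybe => FALSE POSITIVE
query rat: checks bit0=1, bit1=1, bit6=1 (all 1) -> maybe => FALSE POSITIVE
False positives (alphabetical): emu gnu owl rat

Answer: emu gnu owl rat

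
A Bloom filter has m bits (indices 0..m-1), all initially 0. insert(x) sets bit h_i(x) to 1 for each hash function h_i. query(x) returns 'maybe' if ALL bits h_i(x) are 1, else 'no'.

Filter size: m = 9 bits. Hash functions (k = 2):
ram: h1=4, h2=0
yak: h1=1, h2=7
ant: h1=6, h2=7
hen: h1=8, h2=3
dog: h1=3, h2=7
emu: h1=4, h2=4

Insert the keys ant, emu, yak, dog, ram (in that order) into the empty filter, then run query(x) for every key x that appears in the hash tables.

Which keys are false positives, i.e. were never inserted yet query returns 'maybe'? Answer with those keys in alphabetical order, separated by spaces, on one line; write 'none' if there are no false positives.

Answer: none

Derivation:
Start: bits=000000000
After insert 'ant': sets bits 6 7 -> bits=000000110
After insert 'emu': sets bits 4 -> bits=000010110
After insert 'yak': sets bits 1 7 -> bits=010010110
After insert 'dog': sets bits 3 7 -> bits=010110110
After insert 'ram': sets bits 0 4 -> bits=110110110
Not inserted: hen — query each against bits=110110110:
query hen: checks bit3=1, bit8=0 (has a 0) -> no => not a false positive
False positives (alphabetical): none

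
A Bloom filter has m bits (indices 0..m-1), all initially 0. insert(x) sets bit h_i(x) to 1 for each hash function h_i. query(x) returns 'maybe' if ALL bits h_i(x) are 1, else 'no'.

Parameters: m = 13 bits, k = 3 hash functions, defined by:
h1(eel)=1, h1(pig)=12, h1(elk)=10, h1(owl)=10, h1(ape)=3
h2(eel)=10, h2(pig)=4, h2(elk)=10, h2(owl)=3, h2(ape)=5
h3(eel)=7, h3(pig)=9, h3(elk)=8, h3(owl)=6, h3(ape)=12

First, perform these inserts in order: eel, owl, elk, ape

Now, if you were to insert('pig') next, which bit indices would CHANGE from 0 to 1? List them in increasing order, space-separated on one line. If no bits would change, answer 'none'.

Start: bits=0000000000000
After insert 'eel': sets bits 1 7 10 -> bits=0100000100100
After insert 'owl': sets bits 3 6 10 -> bits=0101001100100
After insert 'elk': sets bits 8 10 -> bits=0101001110100
After insert 'ape': sets bits 3 5 12 -> bits=0101011110101
insert 'pig' would touch bits 4 9 12; currently bit4=0, bit9=0, bit12=1
Bits that are 0 among those (would change 0->1): 4 9

Answer: 4 9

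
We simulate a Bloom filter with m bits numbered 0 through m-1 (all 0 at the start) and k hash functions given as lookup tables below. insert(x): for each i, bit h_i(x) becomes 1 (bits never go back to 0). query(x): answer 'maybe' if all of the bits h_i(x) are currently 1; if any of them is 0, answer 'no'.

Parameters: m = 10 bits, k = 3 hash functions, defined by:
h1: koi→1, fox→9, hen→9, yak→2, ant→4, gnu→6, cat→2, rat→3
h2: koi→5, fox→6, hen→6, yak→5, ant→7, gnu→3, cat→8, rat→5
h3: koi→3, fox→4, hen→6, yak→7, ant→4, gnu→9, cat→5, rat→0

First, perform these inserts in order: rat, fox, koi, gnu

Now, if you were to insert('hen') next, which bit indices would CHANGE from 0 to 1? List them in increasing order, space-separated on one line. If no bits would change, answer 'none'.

Answer: none

Derivation:
Start: bits=0000000000
After insert 'rat': sets bits 0 3 5 -> bits=1001010000
After insert 'fox': sets bits 4 6 9 -> bits=1001111001
After insert 'koi': sets bits 1 3 5 -> bits=1101111001
After insert 'gnu': sets bits 3 6 9 -> bits=1101111001
insert 'hen' would touch bits 6 9; currently bit6=1, bit9=1
Bits that are 0 among those (would change 0->1): none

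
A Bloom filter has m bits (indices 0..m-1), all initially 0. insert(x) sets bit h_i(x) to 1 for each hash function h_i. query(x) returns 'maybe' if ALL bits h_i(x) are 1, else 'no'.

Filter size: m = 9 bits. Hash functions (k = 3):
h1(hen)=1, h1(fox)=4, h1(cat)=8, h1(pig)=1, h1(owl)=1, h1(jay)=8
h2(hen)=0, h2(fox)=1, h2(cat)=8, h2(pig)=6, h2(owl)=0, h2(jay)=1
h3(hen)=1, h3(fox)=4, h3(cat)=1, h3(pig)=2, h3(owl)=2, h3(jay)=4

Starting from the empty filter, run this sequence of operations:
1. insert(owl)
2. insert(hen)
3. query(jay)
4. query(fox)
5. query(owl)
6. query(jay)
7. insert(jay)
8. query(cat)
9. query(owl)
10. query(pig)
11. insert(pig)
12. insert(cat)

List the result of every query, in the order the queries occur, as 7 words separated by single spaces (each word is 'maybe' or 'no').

Start: bits=000000000
Op 1: insert owl -> sets bits 0 1 2 -> bits=111000000
Op 2: insert hen -> sets bits 0 1 -> bits=111000000
Op 3: query jay -> checks bit1=1, bit4=0, bit8=0 (has a 0) -> no
Op 4: query fox -> checks bit1=1, bit4=0 (has a 0) -> no
Op 5: query owl -> checks bit0=1, bit1=1, bit2=1 (all 1) -> maybe
Op 6: query jay -> checks bit1=1, bit4=0, bit8=0 (has a 0) -> no
Op 7: insert jay -> sets bits 1 4 8 -> bits=111010001
Op 8: query cat -> checks bit1=1, bit8=1 (all 1) -> maybe
Op 9: query owl -> checks bit0=1, bit1=1, bit2=1 (all 1) -> maybe
Op 10: query pig -> checks bit1=1, bit2=1, bit6=0 (has a 0) -> no
Op 11: insert pig -> sets bits 1 2 6 -> bits=111010101
Op 12: insert cat -> sets bits 1 8 -> bits=111010101
Query results in order: no no maybe no maybe maybe no

Answer: no no maybe no maybe maybe no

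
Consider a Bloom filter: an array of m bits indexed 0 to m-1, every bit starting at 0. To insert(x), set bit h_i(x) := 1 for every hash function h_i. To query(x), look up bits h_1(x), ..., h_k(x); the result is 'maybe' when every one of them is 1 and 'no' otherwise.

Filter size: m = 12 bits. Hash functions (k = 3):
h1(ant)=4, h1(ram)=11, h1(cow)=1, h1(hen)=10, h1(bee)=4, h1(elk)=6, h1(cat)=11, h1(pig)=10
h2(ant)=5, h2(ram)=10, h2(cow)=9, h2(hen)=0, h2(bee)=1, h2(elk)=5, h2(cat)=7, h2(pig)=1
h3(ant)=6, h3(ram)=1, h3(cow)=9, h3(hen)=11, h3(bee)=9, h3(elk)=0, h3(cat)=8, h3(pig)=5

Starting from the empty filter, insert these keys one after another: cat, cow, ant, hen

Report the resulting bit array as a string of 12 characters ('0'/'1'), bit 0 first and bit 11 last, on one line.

Answer: 110011111111

Derivation:
Start: bits=000000000000
After insert 'cat': sets bits 7 8 11 -> bits=000000011001
After insert 'cow': sets bits 1 9 -> bits=010000011101
After insert 'ant': sets bits 4 5 6 -> bits=010011111101
After insert 'hen': sets bits 0 10 11 -> bits=110011111111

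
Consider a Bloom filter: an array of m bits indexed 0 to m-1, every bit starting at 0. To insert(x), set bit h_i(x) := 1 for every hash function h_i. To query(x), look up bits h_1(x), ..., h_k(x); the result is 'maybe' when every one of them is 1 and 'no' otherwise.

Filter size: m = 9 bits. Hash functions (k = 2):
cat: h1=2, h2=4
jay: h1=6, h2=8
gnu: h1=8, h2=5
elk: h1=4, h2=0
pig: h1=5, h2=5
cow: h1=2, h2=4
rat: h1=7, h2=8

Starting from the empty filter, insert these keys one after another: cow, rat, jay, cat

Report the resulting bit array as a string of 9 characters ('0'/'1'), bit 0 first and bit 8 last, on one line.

Start: bits=000000000
After insert 'cow': sets bits 2 4 -> bits=001010000
After insert 'rat': sets bits 7 8 -> bits=001010011
After insert 'jay': sets bits 6 8 -> bits=001010111
After insert 'cat': sets bits 2 4 -> bits=001010111

Answer: 001010111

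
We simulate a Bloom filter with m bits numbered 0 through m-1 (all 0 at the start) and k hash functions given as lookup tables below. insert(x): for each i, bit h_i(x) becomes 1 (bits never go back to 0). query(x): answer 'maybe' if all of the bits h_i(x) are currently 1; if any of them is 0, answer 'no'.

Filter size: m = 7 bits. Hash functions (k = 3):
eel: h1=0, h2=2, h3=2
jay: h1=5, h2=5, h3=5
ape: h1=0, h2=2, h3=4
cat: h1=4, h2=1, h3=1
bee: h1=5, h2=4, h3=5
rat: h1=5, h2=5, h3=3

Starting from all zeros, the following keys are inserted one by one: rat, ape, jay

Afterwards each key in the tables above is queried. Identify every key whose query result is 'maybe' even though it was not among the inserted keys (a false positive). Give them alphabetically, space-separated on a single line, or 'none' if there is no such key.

Start: bits=0000000
After insert 'rat': sets bits 3 5 -> bits=0001010
After insert 'ape': sets bits 0 2 4 -> bits=1011110
After insert 'jay': sets bits 5 -> bits=1011110
Not inserted: bee cat eel — query each against bits=1011110:
query bee: checks bit4=1, bit5=1 (all 1) -> maybe => FALSE POSITIVE
query cat: checks bit1=0, bit4=1 (has a 0) -> no => not a false positive
query eel: checks bit0=1, bit2=1 (all 1) -> maybe => FALSE POSITIVE
False positives (alphabetical): bee eel

Answer: bee eel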